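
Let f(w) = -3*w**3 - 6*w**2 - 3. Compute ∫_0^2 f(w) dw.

By the power rule, an antiderivative is F(w) = -3*w**4/4 - 2*w**3 - 3*w.
Then F(2) - F(0) = (-34) - (0) = -34.

-34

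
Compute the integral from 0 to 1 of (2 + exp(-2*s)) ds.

5/2 - exp(-2)/2

An antiderivative is F(s) = 2*s - exp(-2*s)/2.
Then F(1) - F(0) = (2 - exp(-2)/2) - (-1/2) = 5/2 - exp(-2)/2.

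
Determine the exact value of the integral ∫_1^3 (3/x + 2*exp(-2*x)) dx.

An antiderivative is F(x) = 3*log(x) - exp(-2*x).
Then F(3) - F(1) = (-exp(-6) + 3*log(3)) - (-exp(-2)) = -exp(-6) + exp(-2) + 3*log(3).

-exp(-6) + exp(-2) + 3*log(3)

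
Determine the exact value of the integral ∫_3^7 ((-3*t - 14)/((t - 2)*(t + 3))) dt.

-3*log(5) - log(3)

Factor the denominator: t**2 + t - 6 = (t + 3)(t - 2).
Partial fractions: (-3*t - 14)/((t - 2)*(t + 3)) = 1/(t + 3) - 4/(t - 2).
An antiderivative is F(t) = -4*log(t - 2) + log(t + 3).
Then F(7) - F(3) = (-3*log(5) + log(2)) - (log(6)) = -3*log(5) - log(3).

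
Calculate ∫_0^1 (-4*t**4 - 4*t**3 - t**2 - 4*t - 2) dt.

By the power rule, an antiderivative is F(t) = -4*t**5/5 - t**4 - t**3/3 - 2*t**2 - 2*t.
Then F(1) - F(0) = (-92/15) - (0) = -92/15.

-92/15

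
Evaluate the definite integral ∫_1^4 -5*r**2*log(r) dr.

35 - 640*log(2)/3

Integrate by parts once (u = ln r, dv = -5*r**2 dr).
An antiderivative is F(r) = -5*r**3*(3*log(r) - 1)/9.
Then F(4) - F(1) = (320/9 - 640*log(2)/3) - (5/9) = 35 - 640*log(2)/3.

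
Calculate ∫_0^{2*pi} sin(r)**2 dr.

pi

Use the identity sin^2(r) = (1 - cos(2*r))/2.
An antiderivative is F(r) = r/2 - sin(2*r)/4.
Then F(2*pi) - F(0) = (pi) - (0) = pi.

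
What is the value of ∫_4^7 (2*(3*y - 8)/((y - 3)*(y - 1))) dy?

Factor the denominator: y**2 - 4*y + 3 = (y - 1)(y - 3).
Partial fractions: 2*(3*y - 8)/((y - 3)*(y - 1)) = 5/(y - 1) + 1/(y - 3).
An antiderivative is F(y) = log(y - 3) + 5*log(y - 1).
Then F(7) - F(4) = (7*log(2) + 5*log(3)) - (5*log(3)) = 7*log(2).

7*log(2)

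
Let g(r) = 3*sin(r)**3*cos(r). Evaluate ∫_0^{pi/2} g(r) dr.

3/4

Let u = sin(r), so du = cos(r) dr. When r = 0, u = 0; when r = pi/2, u = 1.
The integral becomes 3·∫ u**3 du from 0 to 1, with antiderivative 3*u**4/4.
Back in r: F(r) = 3*sin(r)**4/4.
Then F(pi/2) - F(0) = (3/4) - (0) = 3/4.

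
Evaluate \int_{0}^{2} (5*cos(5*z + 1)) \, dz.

Let u = 5*z + 1, so du = 5 dz. When z = 0, u = 1; when z = 2, u = 11.
The integral becomes ∫ cos(u) du from 1 to 11, with antiderivative sin(u).
Back in z: F(z) = sin(5*z + 1).
Then F(2) - F(0) = (sin(11)) - (sin(1)) = sin(11) - sin(1).

sin(11) - sin(1)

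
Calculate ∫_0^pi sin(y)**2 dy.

pi/2

Use the identity sin^2(y) = (1 - cos(2*y))/2.
An antiderivative is F(y) = y/2 - sin(2*y)/4.
Then F(pi) - F(0) = (pi/2) - (0) = pi/2.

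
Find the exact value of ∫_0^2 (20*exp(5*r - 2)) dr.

-(4 - 4*exp(10))*exp(-2)

Let u = 5*r - 2, so du = 5 dr. When r = 0, u = -2; when r = 2, u = 8.
The integral becomes 4·∫ exp(u) du from -2 to 8, with antiderivative 4*exp(u).
Back in r: F(r) = 4*exp(5*r - 2).
Then F(2) - F(0) = (4*exp(8)) - (4*exp(-2)) = -(4 - 4*exp(10))*exp(-2).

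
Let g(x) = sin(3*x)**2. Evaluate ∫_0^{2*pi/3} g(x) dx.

pi/3

Use the identity sin^2(3*x) = (1 - cos(6*x))/2.
An antiderivative is F(x) = x/2 - sin(6*x)/12.
Then F(2*pi/3) - F(0) = (pi/3) - (0) = pi/3.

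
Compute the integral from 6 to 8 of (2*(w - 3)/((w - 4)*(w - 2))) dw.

Factor the denominator: w**2 - 6*w + 8 = (w - 2)(w - 4).
Partial fractions: 2*(w - 3)/((w - 4)*(w - 2)) = 1/(w - 2) + 1/(w - 4).
An antiderivative is F(w) = log(w - 4) + log(w - 2).
Then F(8) - F(6) = (log(24)) - (log(8)) = log(3).

log(3)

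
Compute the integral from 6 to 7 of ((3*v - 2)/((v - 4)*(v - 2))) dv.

Factor the denominator: v**2 - 6*v + 8 = (v - 2)(v - 4).
Partial fractions: (3*v - 2)/((v - 4)*(v - 2)) = -2/(v - 2) + 5/(v - 4).
An antiderivative is F(v) = 5*log(v - 4) - 2*log(v - 2).
Then F(7) - F(6) = (-2*log(5) + 5*log(3)) - (log(2)) = -2*log(5) - log(2) + 5*log(3).

-2*log(5) - log(2) + 5*log(3)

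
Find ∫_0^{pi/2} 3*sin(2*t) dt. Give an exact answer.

3

An antiderivative is F(t) = -3*cos(2*t)/2.
Then F(pi/2) - F(0) = (3/2) - (-3/2) = 3.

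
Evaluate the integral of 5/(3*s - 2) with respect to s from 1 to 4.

An antiderivative is F(s) = 5*log(3*s - 2)/3.
Then F(4) - F(1) = (5*log(10)/3) - (0) = 5*log(10)/3.

5*log(10)/3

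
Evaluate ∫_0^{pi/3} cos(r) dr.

sqrt(3)/2

An antiderivative is F(r) = sin(r).
Then F(pi/3) - F(0) = (sqrt(3)/2) - (0) = sqrt(3)/2.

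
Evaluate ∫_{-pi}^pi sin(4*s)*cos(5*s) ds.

0

Use the identity sin(4*s)cos(5*s) = [sin(9*s) + sin(-s)]/2.
An antiderivative is F(s) = cos(s)/2 - cos(9*s)/18.
Then F(pi) - F(-pi) = (-4/9) - (-4/9) = 0.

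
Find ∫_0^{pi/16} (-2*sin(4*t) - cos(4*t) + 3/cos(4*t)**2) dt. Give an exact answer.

An antiderivative is F(t) = -sin(4*t)/4 + cos(4*t)/2 + 3*tan(4*t)/4.
Then F(pi/16) - F(0) = (sqrt(2)/8 + 3/4) - (1/2) = sqrt(2)/8 + 1/4.

sqrt(2)/8 + 1/4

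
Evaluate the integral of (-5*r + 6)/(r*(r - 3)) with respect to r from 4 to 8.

-3*log(5) - 2*log(2)

Factor the denominator: r**2 - 3*r = r(r - 3).
Partial fractions: (-5*r + 6)/(r*(r - 3)) = -2/r - 3/(r - 3).
An antiderivative is F(r) = -2*log(r) - 3*log(r - 3).
Then F(8) - F(4) = (-3*log(5) - 6*log(2)) - (-log(16)) = -3*log(5) - 2*log(2).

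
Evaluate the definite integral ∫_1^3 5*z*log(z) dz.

Integrate by parts once (u = ln z, dv = 5*z dz).
An antiderivative is F(z) = 5*z**2*(2*log(z) - 1)/4.
Then F(3) - F(1) = (-45/4 + 45*log(3)/2) - (-5/4) = -10 + 45*log(3)/2.

-10 + 45*log(3)/2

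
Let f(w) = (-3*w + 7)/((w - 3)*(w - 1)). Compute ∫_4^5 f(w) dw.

Factor the denominator: w**2 - 4*w + 3 = (w - 1)(w - 3).
Partial fractions: (-3*w + 7)/((w - 3)*(w - 1)) = -2/(w - 1) - 1/(w - 3).
An antiderivative is F(w) = -log(w - 3) - 2*log(w - 1).
Then F(5) - F(4) = (-log(32)) - (-log(9)) = log(9/32).

log(9/32)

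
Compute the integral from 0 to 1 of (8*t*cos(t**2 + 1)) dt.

-4*sin(1) + 4*sin(2)

Let u = t**2 + 1, so du = 2*t dt. When t = 0, u = 1; when t = 1, u = 2.
The integral becomes 4·∫ cos(u) du from 1 to 2, with antiderivative 4*sin(u).
Back in t: F(t) = 4*sin(t**2 + 1).
Then F(1) - F(0) = (4*sin(2)) - (4*sin(1)) = -4*sin(1) + 4*sin(2).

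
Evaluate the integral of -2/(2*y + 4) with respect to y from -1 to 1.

-log(3)

An antiderivative is F(y) = -log(2*y + 4).
Then F(1) - F(-1) = (-log(6)) - (-log(2)) = -log(3).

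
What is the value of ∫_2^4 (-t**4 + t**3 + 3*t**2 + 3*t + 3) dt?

-292/5

By the power rule, an antiderivative is F(t) = -t**5/5 + t**4/4 + t**3 + 3*t**2/2 + 3*t.
Then F(4) - F(2) = (-204/5) - (88/5) = -292/5.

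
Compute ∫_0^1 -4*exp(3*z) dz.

4/3 - 4*exp(3)/3

An antiderivative is F(z) = -4*exp(3*z)/3.
Then F(1) - F(0) = (-4*exp(3)/3) - (-4/3) = 4/3 - 4*exp(3)/3.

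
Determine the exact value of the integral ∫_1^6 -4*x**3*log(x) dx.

Integrate by parts once (u = ln x, dv = -4*x**3 dx).
An antiderivative is F(x) = -x**4*(4*log(x) - 1)/4.
Then F(6) - F(1) = (-1296*log(3) - 1296*log(2) + 324) - (1/4) = -1296*log(3) - 1296*log(2) + 1295/4.

-1296*log(3) - 1296*log(2) + 1295/4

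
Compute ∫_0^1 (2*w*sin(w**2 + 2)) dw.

Let u = w**2 + 2, so du = 2*w dw. When w = 0, u = 2; when w = 1, u = 3.
The integral becomes ∫ sin(u) du from 2 to 3, with antiderivative -cos(u).
Back in w: F(w) = -cos(w**2 + 2).
Then F(1) - F(0) = (-cos(3)) - (-cos(2)) = cos(2) - cos(3).

cos(2) - cos(3)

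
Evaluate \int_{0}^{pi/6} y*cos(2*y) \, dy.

-1/8 + sqrt(3)*pi/24

Integrate by parts once (u = y, dv = cos(2*y) dy).
An antiderivative is F(y) = y*sin(2*y)/2 + cos(2*y)/4.
Then F(pi/6) - F(0) = (1/8 + sqrt(3)*pi/24) - (1/4) = -1/8 + sqrt(3)*pi/24.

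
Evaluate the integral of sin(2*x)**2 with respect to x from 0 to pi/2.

pi/4

Use the identity sin^2(2*x) = (1 - cos(4*x))/2.
An antiderivative is F(x) = x/2 - sin(4*x)/8.
Then F(pi/2) - F(0) = (pi/4) - (0) = pi/4.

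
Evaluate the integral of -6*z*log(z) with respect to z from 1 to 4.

45/2 - 96*log(2)

Integrate by parts once (u = ln z, dv = -6*z dz).
An antiderivative is F(z) = -3*z**2*(2*log(z) - 1)/2.
Then F(4) - F(1) = (24 - 96*log(2)) - (3/2) = 45/2 - 96*log(2).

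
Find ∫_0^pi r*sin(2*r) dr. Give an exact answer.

-pi/2

Integrate by parts once (u = r, dv = sin(2*r) dr).
An antiderivative is F(r) = -r*cos(2*r)/2 + sin(2*r)/4.
Then F(pi) - F(0) = (-pi/2) - (0) = -pi/2.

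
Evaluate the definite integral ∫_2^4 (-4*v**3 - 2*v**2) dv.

-832/3

By the power rule, an antiderivative is F(v) = -v**4 - 2*v**3/3.
Then F(4) - F(2) = (-896/3) - (-64/3) = -832/3.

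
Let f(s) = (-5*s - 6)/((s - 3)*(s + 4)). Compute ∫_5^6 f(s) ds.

Factor the denominator: s**2 + s - 12 = (s + 4)(s - 3).
Partial fractions: (-5*s - 6)/((s - 3)*(s + 4)) = -2/(s + 4) - 3/(s - 3).
An antiderivative is F(s) = -3*log(s - 3) - 2*log(s + 4).
Then F(6) - F(5) = (-3*log(3) - 2*log(5) - 2*log(2)) - (-4*log(3) - 3*log(2)) = log(6/25).

log(6/25)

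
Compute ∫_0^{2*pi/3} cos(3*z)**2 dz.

pi/3

Use the identity cos^2(3*z) = (1 + cos(6*z))/2.
An antiderivative is F(z) = z/2 + sin(6*z)/12.
Then F(2*pi/3) - F(0) = (pi/3) - (0) = pi/3.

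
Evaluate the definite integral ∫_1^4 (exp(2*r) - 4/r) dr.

-8*log(2) - exp(2)/2 + exp(8)/2

An antiderivative is F(r) = exp(2*r)/2 - 4*log(r).
Then F(4) - F(1) = (-8*log(2) + exp(8)/2) - (exp(2)/2) = -8*log(2) - exp(2)/2 + exp(8)/2.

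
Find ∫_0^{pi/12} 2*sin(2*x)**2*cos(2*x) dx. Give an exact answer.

Let u = sin(2*x), so du = 2*cos(2*x) dx. When x = 0, u = 0; when x = pi/12, u = 1/2.
The integral becomes ∫ u**2 du from 0 to 1/2, with antiderivative u**3/3.
Back in x: F(x) = sin(2*x)**3/3.
Then F(pi/12) - F(0) = (1/24) - (0) = 1/24.

1/24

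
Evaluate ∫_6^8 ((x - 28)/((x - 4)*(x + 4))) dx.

-4*log(5) + log(2) + 4*log(3)

Factor the denominator: x**2 - 16 = (x + 4)(x - 4).
Partial fractions: (x - 28)/((x - 4)*(x + 4)) = 4/(x + 4) - 3/(x - 4).
An antiderivative is F(x) = -3*log(x - 4) + 4*log(x + 4).
Then F(8) - F(6) = (2*log(2) + 4*log(3)) - (log(2) + 4*log(5)) = -4*log(5) + log(2) + 4*log(3).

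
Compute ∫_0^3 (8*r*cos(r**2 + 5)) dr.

-4*sin(5) + 4*sin(14)

Let u = r**2 + 5, so du = 2*r dr. When r = 0, u = 5; when r = 3, u = 14.
The integral becomes 4·∫ cos(u) du from 5 to 14, with antiderivative 4*sin(u).
Back in r: F(r) = 4*sin(r**2 + 5).
Then F(3) - F(0) = (4*sin(14)) - (4*sin(5)) = -4*sin(5) + 4*sin(14).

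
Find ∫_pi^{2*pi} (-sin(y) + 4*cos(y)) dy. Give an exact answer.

2

An antiderivative is F(y) = 4*sin(y) + cos(y).
Then F(2*pi) - F(pi) = (1) - (-1) = 2.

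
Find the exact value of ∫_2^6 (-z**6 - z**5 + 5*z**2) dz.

By the power rule, an antiderivative is F(z) = -z**7/7 - z**6/6 + 5*z**3/3.
Then F(6) - F(2) = (-331848/7) - (-328/21) = -995216/21.

-995216/21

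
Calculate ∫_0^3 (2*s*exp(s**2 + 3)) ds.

-exp(3) + exp(12)

Let u = s**2 + 3, so du = 2*s ds. When s = 0, u = 3; when s = 3, u = 12.
The integral becomes ∫ exp(u) du from 3 to 12, with antiderivative exp(u).
Back in s: F(s) = exp(s**2 + 3).
Then F(3) - F(0) = (exp(12)) - (exp(3)) = -exp(3) + exp(12).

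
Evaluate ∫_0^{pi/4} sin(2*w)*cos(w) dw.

2/3 - sqrt(2)/6

Use the identity sin(2*w)cos(w) = [sin(3*w) + sin(w)]/2.
An antiderivative is F(w) = -cos(w)/2 - cos(3*w)/6.
Then F(pi/4) - F(0) = (-sqrt(2)/6) - (-2/3) = 2/3 - sqrt(2)/6.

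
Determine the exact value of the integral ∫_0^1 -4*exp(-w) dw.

-4 + 4*exp(-1)

An antiderivative is F(w) = 4*exp(-w).
Then F(1) - F(0) = (4*exp(-1)) - (4) = -4 + 4*exp(-1).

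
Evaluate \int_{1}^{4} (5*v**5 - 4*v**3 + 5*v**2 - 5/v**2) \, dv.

13035/4

By the power rule, an antiderivative is F(v) = 5*v**6/6 - v**4 + 5*v**3/3 + 5/v.
Then F(4) - F(1) = (13061/4) - (13/2) = 13035/4.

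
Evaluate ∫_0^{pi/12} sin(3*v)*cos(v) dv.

Use the identity sin(3*v)cos(v) = [sin(4*v) + sin(2*v)]/2.
An antiderivative is F(v) = -cos(2*v)/4 - cos(4*v)/8.
Then F(pi/12) - F(0) = (-sqrt(3)/8 - 1/16) - (-3/8) = 5/16 - sqrt(3)/8.

5/16 - sqrt(3)/8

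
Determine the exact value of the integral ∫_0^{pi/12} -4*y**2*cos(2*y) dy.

-sqrt(3)*pi/12 - pi**2/144 + 1/2

Integrate by parts twice (u = y^2, dv = -4*cos(2*y) dy).
An antiderivative is F(y) = -2*y**2*sin(2*y) - 2*y*cos(2*y) + sin(2*y).
Then F(pi/12) - F(0) = (-sqrt(3)*pi/12 - pi**2/144 + 1/2) - (0) = -sqrt(3)*pi/12 - pi**2/144 + 1/2.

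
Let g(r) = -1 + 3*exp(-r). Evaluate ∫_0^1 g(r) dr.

2 - 3*exp(-1)

An antiderivative is F(r) = -r - 3*exp(-r).
Then F(1) - F(0) = (-3*exp(-1) - 1) - (-3) = 2 - 3*exp(-1).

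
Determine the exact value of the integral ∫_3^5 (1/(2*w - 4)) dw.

log(3)/2

An antiderivative is F(w) = log(2*w - 4)/2.
Then F(5) - F(3) = (log(6)/2) - (log(2)/2) = log(3)/2.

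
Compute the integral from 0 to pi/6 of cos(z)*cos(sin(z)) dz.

sin(1/2)

Let u = sin(z), so du = cos(z) dz. When z = 0, u = 0; when z = pi/6, u = 1/2.
The integral becomes ∫ cos(u) du from 0 to 1/2, with antiderivative sin(u).
Back in z: F(z) = sin(sin(z)).
Then F(pi/6) - F(0) = (sin(1/2)) - (0) = sin(1/2).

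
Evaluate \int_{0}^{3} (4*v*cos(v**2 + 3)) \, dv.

2*sin(12) - 2*sin(3)

Let u = v**2 + 3, so du = 2*v dv. When v = 0, u = 3; when v = 3, u = 12.
The integral becomes 2·∫ cos(u) du from 3 to 12, with antiderivative 2*sin(u).
Back in v: F(v) = 2*sin(v**2 + 3).
Then F(3) - F(0) = (2*sin(12)) - (2*sin(3)) = 2*sin(12) - 2*sin(3).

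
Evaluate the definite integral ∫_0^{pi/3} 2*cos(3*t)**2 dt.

Use the identity cos^2(3*t) = (1 + cos(6*t))/2.
An antiderivative is F(t) = t + sin(6*t)/6.
Then F(pi/3) - F(0) = (pi/3) - (0) = pi/3.

pi/3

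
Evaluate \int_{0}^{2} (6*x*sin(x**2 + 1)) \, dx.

-3*cos(5) + 3*cos(1)

Let u = x**2 + 1, so du = 2*x dx. When x = 0, u = 1; when x = 2, u = 5.
The integral becomes 3·∫ sin(u) du from 1 to 5, with antiderivative -3*cos(u).
Back in x: F(x) = -3*cos(x**2 + 1).
Then F(2) - F(0) = (-3*cos(5)) - (-3*cos(1)) = -3*cos(5) + 3*cos(1).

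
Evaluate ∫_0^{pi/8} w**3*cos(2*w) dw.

-3*sqrt(2)/16 - 3*sqrt(2)*pi/64 + sqrt(2)*pi**3/2048 + 3*sqrt(2)*pi**2/512 + 3/8

Integrate by parts 3 times (u = w^3, dv = cos(2*w) dw).
An antiderivative is F(w) = w**3*sin(2*w)/2 + 3*w**2*cos(2*w)/4 - 3*w*sin(2*w)/4 - 3*cos(2*w)/8.
Then F(pi/8) - F(0) = (sqrt(2)*(-384 - 96*pi + pi**3 + 12*pi**2)/2048) - (-3/8) = -3*sqrt(2)/16 - 3*sqrt(2)*pi/64 + sqrt(2)*pi**3/2048 + 3*sqrt(2)*pi**2/512 + 3/8.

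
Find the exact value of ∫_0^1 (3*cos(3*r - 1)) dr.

sin(1) + sin(2)

Let u = 3*r - 1, so du = 3 dr. When r = 0, u = -1; when r = 1, u = 2.
The integral becomes ∫ cos(u) du from -1 to 2, with antiderivative sin(u).
Back in r: F(r) = sin(3*r - 1).
Then F(1) - F(0) = (sin(2)) - (-sin(1)) = sin(1) + sin(2).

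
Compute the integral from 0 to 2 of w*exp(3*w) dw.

Integrate by parts once (u = w, dv = exp(3*w) dw).
An antiderivative is F(w) = (3*w - 1)*exp(3*w)/9.
Then F(2) - F(0) = (5*exp(6)/9) - (-1/9) = 1/9 + 5*exp(6)/9.

1/9 + 5*exp(6)/9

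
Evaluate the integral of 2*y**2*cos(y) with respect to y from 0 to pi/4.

sqrt(2)*(-32 + pi**2 + 8*pi)/16

Integrate by parts twice (u = y^2, dv = 2*cos(y) dy).
An antiderivative is F(y) = 2*y**2*sin(y) + 4*y*cos(y) - 4*sin(y).
Then F(pi/4) - F(0) = (sqrt(2)*(-32 + pi**2 + 8*pi)/16) - (0) = sqrt(2)*(-32 + pi**2 + 8*pi)/16.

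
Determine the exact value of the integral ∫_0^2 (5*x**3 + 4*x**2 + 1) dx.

98/3

By the power rule, an antiderivative is F(x) = 5*x**4/4 + 4*x**3/3 + x.
Then F(2) - F(0) = (98/3) - (0) = 98/3.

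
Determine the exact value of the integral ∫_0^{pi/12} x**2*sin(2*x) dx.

Integrate by parts twice (u = x^2, dv = sin(2*x) dx).
An antiderivative is F(x) = -x**2*cos(2*x)/2 + x*sin(2*x)/2 + cos(2*x)/4.
Then F(pi/12) - F(0) = (-sqrt(3)*pi**2/576 + pi/48 + sqrt(3)/8) - (1/4) = -1/4 - sqrt(3)*pi**2/576 + pi/48 + sqrt(3)/8.

-1/4 - sqrt(3)*pi**2/576 + pi/48 + sqrt(3)/8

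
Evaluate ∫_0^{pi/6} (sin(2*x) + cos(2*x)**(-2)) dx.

An antiderivative is F(x) = -cos(2*x)/2 + tan(2*x)/2.
Then F(pi/6) - F(0) = (-1/4 + sqrt(3)/2) - (-1/2) = 1/4 + sqrt(3)/2.

1/4 + sqrt(3)/2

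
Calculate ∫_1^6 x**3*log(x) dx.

Integrate by parts once (u = ln x, dv = x**3 dx).
An antiderivative is F(x) = x**4*(4*log(x) - 1)/16.
Then F(6) - F(1) = (-81 + 324*log(2) + 324*log(3)) - (-1/16) = -1295/16 + 324*log(2) + 324*log(3).

-1295/16 + 324*log(2) + 324*log(3)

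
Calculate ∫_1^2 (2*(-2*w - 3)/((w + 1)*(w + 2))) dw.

Factor the denominator: w**2 + 3*w + 2 = (w + 2)(w + 1).
Partial fractions: 2*(-2*w - 3)/((w + 1)*(w + 2)) = -2/(w + 2) - 2/(w + 1).
An antiderivative is F(w) = -2*log(w + 1) - 2*log(w + 2).
Then F(2) - F(1) = (-4*log(2) - 2*log(3)) - (-log(36)) = -log(4).

-log(4)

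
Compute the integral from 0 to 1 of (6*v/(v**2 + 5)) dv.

-3*log(5) + 3*log(2) + 3*log(3)

Let u = v**2 + 5, so du = 2*v dv. When v = 0, u = 5; when v = 1, u = 6.
The integral becomes 3·∫ 1/u du from 5 to 6, with antiderivative 3*log(u).
Back in v: F(v) = 3*log(v**2 + 5).
Then F(1) - F(0) = (3*log(2) + 3*log(3)) - (3*log(5)) = -3*log(5) + 3*log(2) + 3*log(3).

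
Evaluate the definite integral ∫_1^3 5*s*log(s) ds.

Integrate by parts once (u = ln s, dv = 5*s ds).
An antiderivative is F(s) = 5*s**2*(2*log(s) - 1)/4.
Then F(3) - F(1) = (-45/4 + 45*log(3)/2) - (-5/4) = -10 + 45*log(3)/2.

-10 + 45*log(3)/2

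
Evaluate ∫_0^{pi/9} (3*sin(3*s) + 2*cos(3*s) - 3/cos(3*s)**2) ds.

1/2 - 2*sqrt(3)/3

An antiderivative is F(s) = 2*sin(3*s)/3 - cos(3*s) - tan(3*s).
Then F(pi/9) - F(0) = (-2*sqrt(3)/3 - 1/2) - (-1) = 1/2 - 2*sqrt(3)/3.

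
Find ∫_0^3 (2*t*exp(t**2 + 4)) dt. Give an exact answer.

-exp(4) + exp(13)

Let u = t**2 + 4, so du = 2*t dt. When t = 0, u = 4; when t = 3, u = 13.
The integral becomes ∫ exp(u) du from 4 to 13, with antiderivative exp(u).
Back in t: F(t) = exp(t**2 + 4).
Then F(3) - F(0) = (exp(13)) - (exp(4)) = -exp(4) + exp(13).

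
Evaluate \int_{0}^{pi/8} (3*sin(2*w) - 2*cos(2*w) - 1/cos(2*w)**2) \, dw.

1 - 5*sqrt(2)/4

An antiderivative is F(w) = -sin(2*w) - 3*cos(2*w)/2 - tan(2*w)/2.
Then F(pi/8) - F(0) = (-5*sqrt(2)/4 - 1/2) - (-3/2) = 1 - 5*sqrt(2)/4.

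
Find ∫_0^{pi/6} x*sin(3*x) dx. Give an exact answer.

1/9

Integrate by parts once (u = x, dv = sin(3*x) dx).
An antiderivative is F(x) = -x*cos(3*x)/3 + sin(3*x)/9.
Then F(pi/6) - F(0) = (1/9) - (0) = 1/9.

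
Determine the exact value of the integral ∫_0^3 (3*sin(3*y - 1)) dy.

-cos(8) + cos(1)

Let u = 3*y - 1, so du = 3 dy. When y = 0, u = -1; when y = 3, u = 8.
The integral becomes ∫ sin(u) du from -1 to 8, with antiderivative -cos(u).
Back in y: F(y) = -cos(3*y - 1).
Then F(3) - F(0) = (-cos(8)) - (-cos(1)) = -cos(8) + cos(1).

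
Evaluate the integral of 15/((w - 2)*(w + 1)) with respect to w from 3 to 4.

-5*log(5) + 15*log(2)

Factor the denominator: w**2 - w - 2 = (w + 1)(w - 2).
Partial fractions: 15/((w - 2)*(w + 1)) = -5/(w + 1) + 5/(w - 2).
An antiderivative is F(w) = 5*log(w - 2) - 5*log(w + 1).
Then F(4) - F(3) = (-5*log(5) + 5*log(2)) - (-10*log(2)) = -5*log(5) + 15*log(2).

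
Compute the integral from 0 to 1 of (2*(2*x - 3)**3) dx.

-20

Let u = 2*x - 3, so du = 2 dx. When x = 0, u = -3; when x = 1, u = -1.
The integral becomes ∫ u**3 du from -3 to -1, with antiderivative u**4/4.
Back in x: F(x) = (2*x - 3)**4/4.
Then F(1) - F(0) = (1/4) - (81/4) = -20.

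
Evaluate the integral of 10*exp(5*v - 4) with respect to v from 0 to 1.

-(2 - 2*exp(5))*exp(-4)

Let u = 5*v - 4, so du = 5 dv. When v = 0, u = -4; when v = 1, u = 1.
The integral becomes 2·∫ exp(u) du from -4 to 1, with antiderivative 2*exp(u).
Back in v: F(v) = 2*exp(5*v - 4).
Then F(1) - F(0) = (2*exp(1)) - (2*exp(-4)) = -(2 - 2*exp(5))*exp(-4).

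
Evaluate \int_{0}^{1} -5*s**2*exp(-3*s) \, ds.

-10/27 + 85*exp(-3)/27

Integrate by parts twice (u = s^2, dv = -5*exp(-3*s) ds).
An antiderivative is F(s) = (45*s**2 + 30*s + 10)*exp(-3*s)/27.
Then F(1) - F(0) = (85*exp(-3)/27) - (10/27) = -10/27 + 85*exp(-3)/27.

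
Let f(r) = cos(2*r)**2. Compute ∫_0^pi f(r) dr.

pi/2

Use the identity cos^2(2*r) = (1 + cos(4*r))/2.
An antiderivative is F(r) = r/2 + sin(4*r)/8.
Then F(pi) - F(0) = (pi/2) - (0) = pi/2.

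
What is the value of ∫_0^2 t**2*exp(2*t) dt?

Integrate by parts twice (u = t^2, dv = exp(2*t) dt).
An antiderivative is F(t) = (2*t**2 - 2*t + 1)*exp(2*t)/4.
Then F(2) - F(0) = (5*exp(4)/4) - (1/4) = -1/4 + 5*exp(4)/4.

-1/4 + 5*exp(4)/4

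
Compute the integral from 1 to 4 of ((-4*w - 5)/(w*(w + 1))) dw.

Factor the denominator: w**2 + w = (w + 1)w.
Partial fractions: (-4*w - 5)/(w*(w + 1)) = 1/(w + 1) - 5/w.
An antiderivative is F(w) = -5*log(w) + log(w + 1).
Then F(4) - F(1) = (-10*log(2) + log(5)) - (log(2)) = -11*log(2) + log(5).

-11*log(2) + log(5)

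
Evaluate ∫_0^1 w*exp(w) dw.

Integrate by parts once (u = w, dv = exp(w) dw).
An antiderivative is F(w) = (w - 1)*exp(w).
Then F(1) - F(0) = (0) - (-1) = 1.

1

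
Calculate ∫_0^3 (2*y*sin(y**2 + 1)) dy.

Let u = y**2 + 1, so du = 2*y dy. When y = 0, u = 1; when y = 3, u = 10.
The integral becomes ∫ sin(u) du from 1 to 10, with antiderivative -cos(u).
Back in y: F(y) = -cos(y**2 + 1).
Then F(3) - F(0) = (-cos(10)) - (-cos(1)) = cos(1) - cos(10).

cos(1) - cos(10)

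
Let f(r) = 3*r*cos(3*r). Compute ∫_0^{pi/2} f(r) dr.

-pi/2 - 1/3

Integrate by parts once (u = r, dv = 3*cos(3*r) dr).
An antiderivative is F(r) = r*sin(3*r) + cos(3*r)/3.
Then F(pi/2) - F(0) = (-pi/2) - (1/3) = -pi/2 - 1/3.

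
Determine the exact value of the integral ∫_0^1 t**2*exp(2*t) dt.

-1/4 + exp(2)/4

Integrate by parts twice (u = t^2, dv = exp(2*t) dt).
An antiderivative is F(t) = (2*t**2 - 2*t + 1)*exp(2*t)/4.
Then F(1) - F(0) = (exp(2)/4) - (1/4) = -1/4 + exp(2)/4.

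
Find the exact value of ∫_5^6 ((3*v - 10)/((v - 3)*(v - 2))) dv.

Factor the denominator: v**2 - 5*v + 6 = (v - 2)(v - 3).
Partial fractions: (3*v - 10)/((v - 3)*(v - 2)) = 4/(v - 2) - 1/(v - 3).
An antiderivative is F(v) = -log(v - 3) + 4*log(v - 2).
Then F(6) - F(5) = (-log(3) + 8*log(2)) - (log(81/2)) = -5*log(3) + 9*log(2).

-5*log(3) + 9*log(2)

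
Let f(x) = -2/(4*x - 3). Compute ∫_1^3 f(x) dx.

An antiderivative is F(x) = -log(4*x - 3)/2.
Then F(3) - F(1) = (-log(3)) - (0) = -log(3).

-log(3)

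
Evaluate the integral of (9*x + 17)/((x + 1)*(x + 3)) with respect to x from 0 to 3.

13*log(2)

Factor the denominator: x**2 + 4*x + 3 = (x + 3)(x + 1).
Partial fractions: (9*x + 17)/((x + 1)*(x + 3)) = 5/(x + 3) + 4/(x + 1).
An antiderivative is F(x) = 4*log(x + 1) + 5*log(x + 3).
Then F(3) - F(0) = (5*log(3) + 13*log(2)) - (5*log(3)) = 13*log(2).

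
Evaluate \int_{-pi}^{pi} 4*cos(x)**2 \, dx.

Use the identity cos^2(x) = (1 + cos(2*x))/2.
An antiderivative is F(x) = 2*x + sin(2*x).
Then F(pi) - F(-pi) = (2*pi) - (-2*pi) = 4*pi.

4*pi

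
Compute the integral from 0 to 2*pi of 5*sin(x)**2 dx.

Use the identity sin^2(x) = (1 - cos(2*x))/2.
An antiderivative is F(x) = 5*x/2 - 5*sin(2*x)/4.
Then F(2*pi) - F(0) = (5*pi) - (0) = 5*pi.

5*pi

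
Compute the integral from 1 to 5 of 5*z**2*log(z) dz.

Integrate by parts once (u = ln z, dv = 5*z**2 dz).
An antiderivative is F(z) = 5*z**3*(3*log(z) - 1)/9.
Then F(5) - F(1) = (-625/9 + 625*log(5)/3) - (-5/9) = -620/9 + 625*log(5)/3.

-620/9 + 625*log(5)/3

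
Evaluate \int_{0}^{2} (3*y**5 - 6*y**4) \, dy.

-32/5

By the power rule, an antiderivative is F(y) = y**6/2 - 6*y**5/5.
Then F(2) - F(0) = (-32/5) - (0) = -32/5.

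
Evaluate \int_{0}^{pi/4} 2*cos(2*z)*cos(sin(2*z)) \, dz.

sin(1)

Let u = sin(2*z), so du = 2*cos(2*z) dz. When z = 0, u = 0; when z = pi/4, u = 1.
The integral becomes ∫ cos(u) du from 0 to 1, with antiderivative sin(u).
Back in z: F(z) = sin(sin(2*z)).
Then F(pi/4) - F(0) = (sin(1)) - (0) = sin(1).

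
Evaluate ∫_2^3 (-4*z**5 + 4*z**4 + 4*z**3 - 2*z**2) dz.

-1111/5

By the power rule, an antiderivative is F(z) = -2*z**6/3 + 4*z**5/5 + z**4 - 2*z**3/3.
Then F(3) - F(2) = (-1143/5) - (-32/5) = -1111/5.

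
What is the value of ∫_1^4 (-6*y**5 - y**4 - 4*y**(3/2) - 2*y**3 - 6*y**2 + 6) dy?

-45847/10

By the power rule, an antiderivative is F(y) = -y**6 - 8*y**(5/2)/5 - y**5/5 - y**4/2 - 2*y**3 + 6*y.
Then F(4) - F(1) = (-4584) - (7/10) = -45847/10.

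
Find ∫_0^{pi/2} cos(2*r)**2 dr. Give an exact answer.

Use the identity cos^2(2*r) = (1 + cos(4*r))/2.
An antiderivative is F(r) = r/2 + sin(4*r)/8.
Then F(pi/2) - F(0) = (pi/4) - (0) = pi/4.

pi/4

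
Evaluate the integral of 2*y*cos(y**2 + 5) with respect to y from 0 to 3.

Let u = y**2 + 5, so du = 2*y dy. When y = 0, u = 5; when y = 3, u = 14.
The integral becomes ∫ cos(u) du from 5 to 14, with antiderivative sin(u).
Back in y: F(y) = sin(y**2 + 5).
Then F(3) - F(0) = (sin(14)) - (sin(5)) = -sin(5) + sin(14).

-sin(5) + sin(14)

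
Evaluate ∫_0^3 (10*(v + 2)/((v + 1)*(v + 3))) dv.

Factor the denominator: v**2 + 4*v + 3 = (v + 3)(v + 1).
Partial fractions: 10*(v + 2)/((v + 1)*(v + 3)) = 5/(v + 3) + 5/(v + 1).
An antiderivative is F(v) = 5*log(v + 1) + 5*log(v + 3).
Then F(3) - F(0) = (5*log(3) + 15*log(2)) - (5*log(3)) = 15*log(2).

15*log(2)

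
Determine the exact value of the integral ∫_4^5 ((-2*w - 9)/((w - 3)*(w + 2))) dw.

log(7/48)

Factor the denominator: w**2 - w - 6 = (w + 2)(w - 3).
Partial fractions: (-2*w - 9)/((w - 3)*(w + 2)) = 1/(w + 2) - 3/(w - 3).
An antiderivative is F(w) = -3*log(w - 3) + log(w + 2).
Then F(5) - F(4) = (log(7/8)) - (log(6)) = log(7/48).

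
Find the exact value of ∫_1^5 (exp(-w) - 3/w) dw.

-3*log(5) - exp(-5) + exp(-1)

An antiderivative is F(w) = -3*log(w) - exp(-w).
Then F(5) - F(1) = (-3*log(5) - exp(-5)) - (-exp(-1)) = -3*log(5) - exp(-5) + exp(-1).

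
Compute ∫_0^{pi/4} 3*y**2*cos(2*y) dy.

Integrate by parts twice (u = y^2, dv = 3*cos(2*y) dy).
An antiderivative is F(y) = 3*y**2*sin(2*y)/2 + 3*y*cos(2*y)/2 - 3*sin(2*y)/4.
Then F(pi/4) - F(0) = (-3/4 + 3*pi**2/32) - (0) = -3/4 + 3*pi**2/32.

-3/4 + 3*pi**2/32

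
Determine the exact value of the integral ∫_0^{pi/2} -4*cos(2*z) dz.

0

An antiderivative is F(z) = -2*sin(2*z).
Then F(pi/2) - F(0) = (0) - (0) = 0.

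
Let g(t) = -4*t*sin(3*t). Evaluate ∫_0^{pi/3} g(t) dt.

-4*pi/9

Integrate by parts once (u = t, dv = -4*sin(3*t) dt).
An antiderivative is F(t) = 4*t*cos(3*t)/3 - 4*sin(3*t)/9.
Then F(pi/3) - F(0) = (-4*pi/9) - (0) = -4*pi/9.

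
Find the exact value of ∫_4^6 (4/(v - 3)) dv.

An antiderivative is F(v) = 4*log(v - 3).
Then F(6) - F(4) = (log(81)) - (0) = log(81).

log(81)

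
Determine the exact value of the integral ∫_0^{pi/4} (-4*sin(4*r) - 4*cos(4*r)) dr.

-2

An antiderivative is F(r) = -sin(4*r) + cos(4*r).
Then F(pi/4) - F(0) = (-1) - (1) = -2.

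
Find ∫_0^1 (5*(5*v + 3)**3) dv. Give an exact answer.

4015/4

Let u = 5*v + 3, so du = 5 dv. When v = 0, u = 3; when v = 1, u = 8.
The integral becomes ∫ u**3 du from 3 to 8, with antiderivative u**4/4.
Back in v: F(v) = (5*v + 3)**4/4.
Then F(1) - F(0) = (1024) - (81/4) = 4015/4.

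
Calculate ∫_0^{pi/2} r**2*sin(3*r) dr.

Integrate by parts twice (u = r^2, dv = sin(3*r) dr).
An antiderivative is F(r) = -r**2*cos(3*r)/3 + 2*r*sin(3*r)/9 + 2*cos(3*r)/27.
Then F(pi/2) - F(0) = (-pi/9) - (2/27) = -pi/9 - 2/27.

-pi/9 - 2/27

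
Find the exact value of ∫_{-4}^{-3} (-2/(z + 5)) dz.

An antiderivative is F(z) = -2*log(z + 5).
Then F(-3) - F(-4) = (-log(4)) - (0) = -log(4).

-log(4)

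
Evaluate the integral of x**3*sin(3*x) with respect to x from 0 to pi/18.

-1/27 - sqrt(3)*pi**3/34992 + pi**2/1944 + sqrt(3)*pi/162

Integrate by parts 3 times (u = x^3, dv = sin(3*x) dx).
An antiderivative is F(x) = -x**3*cos(3*x)/3 + x**2*sin(3*x)/3 + 2*x*cos(3*x)/9 - 2*sin(3*x)/27.
Then F(pi/18) - F(0) = (-1/27 - sqrt(3)*pi**3/34992 + pi**2/1944 + sqrt(3)*pi/162) - (0) = -1/27 - sqrt(3)*pi**3/34992 + pi**2/1944 + sqrt(3)*pi/162.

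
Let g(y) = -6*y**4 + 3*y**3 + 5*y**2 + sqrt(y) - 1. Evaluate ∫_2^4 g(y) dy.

-13706/15 - 4*sqrt(2)/3

By the power rule, an antiderivative is F(y) = -6*y**5/5 + 3*y**4/4 + 2*y**(3/2)/3 + 5*y**3/3 - y.
Then F(4) - F(2) = (-4644/5) - (-226/15 + 4*sqrt(2)/3) = -13706/15 - 4*sqrt(2)/3.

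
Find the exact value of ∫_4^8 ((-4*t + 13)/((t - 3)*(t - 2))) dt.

Factor the denominator: t**2 - 5*t + 6 = (t - 2)(t - 3).
Partial fractions: (-4*t + 13)/((t - 3)*(t - 2)) = -5/(t - 2) + 1/(t - 3).
An antiderivative is F(t) = log(t - 3) - 5*log(t - 2).
Then F(8) - F(4) = (-5*log(3) - 5*log(2) + log(5)) - (-log(32)) = -5*log(3) + log(5).

-5*log(3) + log(5)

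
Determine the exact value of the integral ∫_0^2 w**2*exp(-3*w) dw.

Integrate by parts twice (u = w^2, dv = exp(-3*w) dw).
An antiderivative is F(w) = (-9*w**2 - 6*w - 2)*exp(-3*w)/27.
Then F(2) - F(0) = (-50*exp(-6)/27) - (-2/27) = 2/27 - 50*exp(-6)/27.

2/27 - 50*exp(-6)/27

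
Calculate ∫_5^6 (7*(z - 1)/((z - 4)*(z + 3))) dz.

-9*log(2) + 8*log(3)

Factor the denominator: z**2 - z - 12 = (z + 3)(z - 4).
Partial fractions: 7*(z - 1)/((z - 4)*(z + 3)) = 4/(z + 3) + 3/(z - 4).
An antiderivative is F(z) = 3*log(z - 4) + 4*log(z + 3).
Then F(6) - F(5) = (3*log(2) + 8*log(3)) - (12*log(2)) = -9*log(2) + 8*log(3).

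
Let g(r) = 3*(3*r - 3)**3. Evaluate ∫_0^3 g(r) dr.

1215/4

Let u = 3*r - 3, so du = 3 dr. When r = 0, u = -3; when r = 3, u = 6.
The integral becomes ∫ u**3 du from -3 to 6, with antiderivative u**4/4.
Back in r: F(r) = (3*r - 3)**4/4.
Then F(3) - F(0) = (324) - (81/4) = 1215/4.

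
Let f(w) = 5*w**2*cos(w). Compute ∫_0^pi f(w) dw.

Integrate by parts twice (u = w^2, dv = 5*cos(w) dw).
An antiderivative is F(w) = 5*w**2*sin(w) + 10*w*cos(w) - 10*sin(w).
Then F(pi) - F(0) = (-10*pi) - (0) = -10*pi.

-10*pi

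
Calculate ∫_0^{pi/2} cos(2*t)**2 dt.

pi/4

Use the identity cos^2(2*t) = (1 + cos(4*t))/2.
An antiderivative is F(t) = t/2 + sin(4*t)/8.
Then F(pi/2) - F(0) = (pi/4) - (0) = pi/4.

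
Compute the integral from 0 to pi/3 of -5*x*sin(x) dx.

Integrate by parts once (u = x, dv = -5*sin(x) dx).
An antiderivative is F(x) = 5*x*cos(x) - 5*sin(x).
Then F(pi/3) - F(0) = (-5*sqrt(3)/2 + 5*pi/6) - (0) = -5*sqrt(3)/2 + 5*pi/6.

-5*sqrt(3)/2 + 5*pi/6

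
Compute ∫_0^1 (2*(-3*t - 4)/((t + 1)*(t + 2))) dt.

Factor the denominator: t**2 + 3*t + 2 = (t + 2)(t + 1).
Partial fractions: 2*(-3*t - 4)/((t + 1)*(t + 2)) = -4/(t + 2) - 2/(t + 1).
An antiderivative is F(t) = -2*log(t + 1) - 4*log(t + 2).
Then F(1) - F(0) = (-4*log(3) - 2*log(2)) - (-log(16)) = log(4/81).

log(4/81)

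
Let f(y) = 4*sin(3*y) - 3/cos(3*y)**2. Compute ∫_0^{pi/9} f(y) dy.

An antiderivative is F(y) = -4*cos(3*y)/3 - tan(3*y).
Then F(pi/9) - F(0) = (-sqrt(3) - 2/3) - (-4/3) = 2/3 - sqrt(3).

2/3 - sqrt(3)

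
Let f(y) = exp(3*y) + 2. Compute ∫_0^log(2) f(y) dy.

An antiderivative is F(y) = exp(3*y)/3 + 2*y.
Then F(log(2)) - F(0) = (log(4) + 8/3) - (1/3) = log(4) + 7/3.

log(4) + 7/3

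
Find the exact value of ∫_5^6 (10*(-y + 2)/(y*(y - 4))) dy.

Factor the denominator: y**2 - 4*y = y(y - 4).
Partial fractions: 10*(-y + 2)/(y*(y - 4)) = -5/y - 5/(y - 4).
An antiderivative is F(y) = -5*log(y) - 5*log(y - 4).
Then F(6) - F(5) = (-10*log(2) - 5*log(3)) - (-5*log(5)) = -10*log(2) - 5*log(3) + 5*log(5).

-10*log(2) - 5*log(3) + 5*log(5)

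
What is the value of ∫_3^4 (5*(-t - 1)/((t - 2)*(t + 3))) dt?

log(9/98)

Factor the denominator: t**2 + t - 6 = (t + 3)(t - 2).
Partial fractions: 5*(-t - 1)/((t - 2)*(t + 3)) = -2/(t + 3) - 3/(t - 2).
An antiderivative is F(t) = -3*log(t - 2) - 2*log(t + 3).
Then F(4) - F(3) = (-2*log(7) - 3*log(2)) - (-log(36)) = log(9/98).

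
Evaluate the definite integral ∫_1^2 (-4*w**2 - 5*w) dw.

By the power rule, an antiderivative is F(w) = -4*w**3/3 - 5*w**2/2.
Then F(2) - F(1) = (-62/3) - (-23/6) = -101/6.

-101/6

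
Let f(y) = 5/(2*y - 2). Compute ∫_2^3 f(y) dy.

An antiderivative is F(y) = 5*log(2*y - 2)/2.
Then F(3) - F(2) = (log(32)) - (5*log(2)/2) = 5*log(2)/2.

5*log(2)/2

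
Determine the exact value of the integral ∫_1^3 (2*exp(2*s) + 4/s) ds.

An antiderivative is F(s) = exp(2*s) + 4*log(s).
Then F(3) - F(1) = (log(81) + exp(6)) - (exp(2)) = -exp(2) + log(81) + exp(6).

-exp(2) + log(81) + exp(6)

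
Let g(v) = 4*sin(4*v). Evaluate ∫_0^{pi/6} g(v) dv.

3/2

An antiderivative is F(v) = -cos(4*v).
Then F(pi/6) - F(0) = (1/2) - (-1) = 3/2.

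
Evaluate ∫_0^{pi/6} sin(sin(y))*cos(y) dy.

1 - cos(1/2)

Let u = sin(y), so du = cos(y) dy. When y = 0, u = 0; when y = pi/6, u = 1/2.
The integral becomes ∫ sin(u) du from 0 to 1/2, with antiderivative -cos(u).
Back in y: F(y) = -cos(sin(y)).
Then F(pi/6) - F(0) = (-cos(1/2)) - (-1) = 1 - cos(1/2).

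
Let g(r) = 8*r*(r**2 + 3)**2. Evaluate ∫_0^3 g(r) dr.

2268

Let u = r**2 + 3, so du = 2*r dr. When r = 0, u = 3; when r = 3, u = 12.
The integral becomes 4·∫ u**2 du from 3 to 12, with antiderivative 4*u**3/3.
Back in r: F(r) = 4*(r**2 + 3)**3/3.
Then F(3) - F(0) = (2304) - (36) = 2268.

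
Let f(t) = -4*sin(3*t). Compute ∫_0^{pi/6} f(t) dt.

-4/3

An antiderivative is F(t) = 4*cos(3*t)/3.
Then F(pi/6) - F(0) = (0) - (4/3) = -4/3.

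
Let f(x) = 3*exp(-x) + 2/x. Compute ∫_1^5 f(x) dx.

-3*exp(-5) + 3*exp(-1) + 2*log(5)

An antiderivative is F(x) = 2*log(x) - 3*exp(-x).
Then F(5) - F(1) = (-3*exp(-5) + 2*log(5)) - (-3*exp(-1)) = -3*exp(-5) + 3*exp(-1) + 2*log(5).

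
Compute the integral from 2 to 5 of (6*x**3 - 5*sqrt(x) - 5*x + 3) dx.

By the power rule, an antiderivative is F(x) = 3*x**4/2 - 10*x**(3/2)/3 - 5*x**2/2 + 3*x.
Then F(5) - F(2) = (890 - 50*sqrt(5)/3) - (20 - 20*sqrt(2)/3) = -50*sqrt(5)/3 + 20*sqrt(2)/3 + 870.

-50*sqrt(5)/3 + 20*sqrt(2)/3 + 870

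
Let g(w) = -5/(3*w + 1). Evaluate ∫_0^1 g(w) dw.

An antiderivative is F(w) = -5*log(3*w + 1)/3.
Then F(1) - F(0) = (-10*log(2)/3) - (0) = -10*log(2)/3.

-10*log(2)/3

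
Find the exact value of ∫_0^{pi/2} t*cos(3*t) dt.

-pi/6 - 1/9

Integrate by parts once (u = t, dv = cos(3*t) dt).
An antiderivative is F(t) = t*sin(3*t)/3 + cos(3*t)/9.
Then F(pi/2) - F(0) = (-pi/6) - (1/9) = -pi/6 - 1/9.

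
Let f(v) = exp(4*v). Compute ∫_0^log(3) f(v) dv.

20

Let u = exp(v), so du = exp(v) dv. When v = 0, u = 1; when v = log(3), u = 3.
The integral becomes ∫ u**3 du from 1 to 3, with antiderivative u**4/4.
Back in v: F(v) = exp(4*v)/4.
Then F(log(3)) - F(0) = (81/4) - (1/4) = 20.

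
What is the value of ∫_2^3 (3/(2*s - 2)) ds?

An antiderivative is F(s) = 3*log(2*s - 2)/2.
Then F(3) - F(2) = (log(8)) - (3*log(2)/2) = 3*log(2)/2.

3*log(2)/2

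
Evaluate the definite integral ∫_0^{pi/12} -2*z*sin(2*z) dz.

Integrate by parts once (u = z, dv = -2*sin(2*z) dz).
An antiderivative is F(z) = z*cos(2*z) - sin(2*z)/2.
Then F(pi/12) - F(0) = (-1/4 + sqrt(3)*pi/24) - (0) = -1/4 + sqrt(3)*pi/24.

-1/4 + sqrt(3)*pi/24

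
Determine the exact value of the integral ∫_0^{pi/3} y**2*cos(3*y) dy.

-2*pi/27

Integrate by parts twice (u = y^2, dv = cos(3*y) dy).
An antiderivative is F(y) = y**2*sin(3*y)/3 + 2*y*cos(3*y)/9 - 2*sin(3*y)/27.
Then F(pi/3) - F(0) = (-2*pi/27) - (0) = -2*pi/27.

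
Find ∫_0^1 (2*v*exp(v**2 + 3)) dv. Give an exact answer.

-exp(3) + exp(4)

Let u = v**2 + 3, so du = 2*v dv. When v = 0, u = 3; when v = 1, u = 4.
The integral becomes ∫ exp(u) du from 3 to 4, with antiderivative exp(u).
Back in v: F(v) = exp(v**2 + 3).
Then F(1) - F(0) = (exp(4)) - (exp(3)) = -exp(3) + exp(4).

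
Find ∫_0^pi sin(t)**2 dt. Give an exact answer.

Use the identity sin^2(t) = (1 - cos(2*t))/2.
An antiderivative is F(t) = t/2 - sin(2*t)/4.
Then F(pi) - F(0) = (pi/2) - (0) = pi/2.

pi/2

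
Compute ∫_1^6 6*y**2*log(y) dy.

Integrate by parts once (u = ln y, dv = 6*y**2 dy).
An antiderivative is F(y) = 2*y**3*(3*log(y) - 1)/3.
Then F(6) - F(1) = (-144 + 432*log(2) + 432*log(3)) - (-2/3) = -430/3 + 432*log(2) + 432*log(3).

-430/3 + 432*log(2) + 432*log(3)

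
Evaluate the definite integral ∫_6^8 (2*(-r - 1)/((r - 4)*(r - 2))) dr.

-8*log(2) + 3*log(3)

Factor the denominator: r**2 - 6*r + 8 = (r - 2)(r - 4).
Partial fractions: 2*(-r - 1)/((r - 4)*(r - 2)) = 3/(r - 2) - 5/(r - 4).
An antiderivative is F(r) = -5*log(r - 4) + 3*log(r - 2).
Then F(8) - F(6) = (-7*log(2) + 3*log(3)) - (log(2)) = -8*log(2) + 3*log(3).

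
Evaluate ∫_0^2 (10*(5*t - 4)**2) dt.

Let u = 5*t - 4, so du = 5 dt. When t = 0, u = -4; when t = 2, u = 6.
The integral becomes 2·∫ u**2 du from -4 to 6, with antiderivative 2*u**3/3.
Back in t: F(t) = 2*(5*t - 4)**3/3.
Then F(2) - F(0) = (144) - (-128/3) = 560/3.

560/3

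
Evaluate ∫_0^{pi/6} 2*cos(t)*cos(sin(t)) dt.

2*sin(1/2)

Let u = sin(t), so du = cos(t) dt. When t = 0, u = 0; when t = pi/6, u = 1/2.
The integral becomes 2·∫ cos(u) du from 0 to 1/2, with antiderivative 2*sin(u).
Back in t: F(t) = 2*sin(sin(t)).
Then F(pi/6) - F(0) = (2*sin(1/2)) - (0) = 2*sin(1/2).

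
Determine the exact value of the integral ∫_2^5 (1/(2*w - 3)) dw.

log(7)/2

An antiderivative is F(w) = log(2*w - 3)/2.
Then F(5) - F(2) = (log(7)/2) - (0) = log(7)/2.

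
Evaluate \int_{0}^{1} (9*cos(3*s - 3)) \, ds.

3*sin(3)

Let u = 3*s - 3, so du = 3 ds. When s = 0, u = -3; when s = 1, u = 0.
The integral becomes 3·∫ cos(u) du from -3 to 0, with antiderivative 3*sin(u).
Back in s: F(s) = 3*sin(3*s - 3).
Then F(1) - F(0) = (0) - (-3*sin(3)) = 3*sin(3).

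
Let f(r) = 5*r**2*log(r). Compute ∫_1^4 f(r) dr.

-35 + 640*log(2)/3

Integrate by parts once (u = ln r, dv = 5*r**2 dr).
An antiderivative is F(r) = 5*r**3*(3*log(r) - 1)/9.
Then F(4) - F(1) = (-320/9 + 640*log(2)/3) - (-5/9) = -35 + 640*log(2)/3.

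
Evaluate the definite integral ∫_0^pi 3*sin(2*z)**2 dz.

3*pi/2

Use the identity sin^2(2*z) = (1 - cos(4*z))/2.
An antiderivative is F(z) = 3*z/2 - 3*sin(4*z)/8.
Then F(pi) - F(0) = (3*pi/2) - (0) = 3*pi/2.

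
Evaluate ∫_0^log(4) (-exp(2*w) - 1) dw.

An antiderivative is F(w) = -exp(2*w)/2 - w.
Then F(log(4)) - F(0) = (-8 - log(4)) - (-1/2) = -15/2 - log(4).

-15/2 - log(4)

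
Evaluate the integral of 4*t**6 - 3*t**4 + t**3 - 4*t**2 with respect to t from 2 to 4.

By the power rule, an antiderivative is F(t) = 4*t**7/7 - 3*t**5/5 + t**4/4 - 4*t**3/3.
Then F(4) - F(2) = (916288/105) - (4964/105) = 911324/105.

911324/105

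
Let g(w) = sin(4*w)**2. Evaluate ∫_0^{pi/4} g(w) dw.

Use the identity sin^2(4*w) = (1 - cos(8*w))/2.
An antiderivative is F(w) = w/2 - sin(8*w)/16.
Then F(pi/4) - F(0) = (pi/8) - (0) = pi/8.

pi/8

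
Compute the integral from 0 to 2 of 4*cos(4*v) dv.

sin(8)

Let u = 4*v, so du = 4 dv. When v = 0, u = 0; when v = 2, u = 8.
The integral becomes ∫ cos(u) du from 0 to 8, with antiderivative sin(u).
Back in v: F(v) = sin(4*v).
Then F(2) - F(0) = (sin(8)) - (0) = sin(8).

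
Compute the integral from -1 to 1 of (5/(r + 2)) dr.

An antiderivative is F(r) = 5*log(r + 2).
Then F(1) - F(-1) = (5*log(3)) - (0) = 5*log(3).

5*log(3)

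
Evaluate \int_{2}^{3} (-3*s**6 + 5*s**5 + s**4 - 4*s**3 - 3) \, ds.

-74353/210

By the power rule, an antiderivative is F(s) = -3*s**7/7 + 5*s**6/6 + s**5/5 - s**4 - 3*s.
Then F(3) - F(2) = (-25983/70) - (-1798/105) = -74353/210.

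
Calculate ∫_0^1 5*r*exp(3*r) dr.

Integrate by parts once (u = r, dv = 5*exp(3*r) dr).
An antiderivative is F(r) = (15*r - 5)*exp(3*r)/9.
Then F(1) - F(0) = (10*exp(3)/9) - (-5/9) = 5/9 + 10*exp(3)/9.

5/9 + 10*exp(3)/9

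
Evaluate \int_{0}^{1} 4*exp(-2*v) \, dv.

An antiderivative is F(v) = -2*exp(-2*v).
Then F(1) - F(0) = (-2*exp(-2)) - (-2) = 2 - 2*exp(-2).

2 - 2*exp(-2)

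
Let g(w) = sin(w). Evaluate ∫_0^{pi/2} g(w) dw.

1

An antiderivative is F(w) = -cos(w).
Then F(pi/2) - F(0) = (0) - (-1) = 1.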